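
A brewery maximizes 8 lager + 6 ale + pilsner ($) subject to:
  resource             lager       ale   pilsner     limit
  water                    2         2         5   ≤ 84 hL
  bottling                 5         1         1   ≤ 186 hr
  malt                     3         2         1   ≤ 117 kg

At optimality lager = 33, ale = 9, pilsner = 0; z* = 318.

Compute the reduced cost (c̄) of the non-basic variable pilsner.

-6

At the optimum: water uses 84 of 84 (binding); bottling uses 174 of 186 (slack = 12); malt uses 117 of 117 (binding).
Since bottling is not tight, its dual is 0.
Dual feasibility on the basic columns requires 2·y_water + 3·y_malt = 8, 2·y_water + 2·y_malt = 6.
→ y_water = 1 and y_malt = 2.
Reduced cost of pilsner: c₃ − yᵀa₃ = 1 − (1·5 + 2·1) = 1 − 7 = -6.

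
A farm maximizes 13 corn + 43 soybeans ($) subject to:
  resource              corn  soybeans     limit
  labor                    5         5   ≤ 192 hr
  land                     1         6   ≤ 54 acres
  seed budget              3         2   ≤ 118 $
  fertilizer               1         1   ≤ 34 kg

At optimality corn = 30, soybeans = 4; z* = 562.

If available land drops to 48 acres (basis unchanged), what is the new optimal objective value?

526

Binding: land and fertilizer. Non-binding: labor (22 unused), seed budget (20 unused).
Since labor, seed budget are not tight, their duals are 0.
The binding rows give the dual system: 1·y_land + 1·y_fertilizer = 13 and 6·y_land + 1·y_fertilizer = 43.
→ y_land = 6 and y_fertilizer = 7.
Δz = y_land·Δb = 6 × (-6) = -36, so new z* = 562 − 36 = 526.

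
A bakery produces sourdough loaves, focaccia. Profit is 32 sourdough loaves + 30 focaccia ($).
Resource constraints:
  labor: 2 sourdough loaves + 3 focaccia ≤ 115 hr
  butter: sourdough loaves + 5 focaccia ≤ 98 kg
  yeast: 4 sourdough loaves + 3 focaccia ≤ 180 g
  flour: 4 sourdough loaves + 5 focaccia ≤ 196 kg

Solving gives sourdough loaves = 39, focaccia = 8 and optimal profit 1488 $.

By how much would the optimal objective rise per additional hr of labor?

0

Binding: yeast and flour. Non-binding: labor (13 unused), butter (19 unused).
Since labor, butter are not tight, their duals are 0.
From A_Bᵀ y = c: 4·y_yeast + 4·y_flour = 32; 3·y_yeast + 5·y_flour = 30.
→ y_yeast = 5 and y_flour = 3.
Shadow price of labor = 0.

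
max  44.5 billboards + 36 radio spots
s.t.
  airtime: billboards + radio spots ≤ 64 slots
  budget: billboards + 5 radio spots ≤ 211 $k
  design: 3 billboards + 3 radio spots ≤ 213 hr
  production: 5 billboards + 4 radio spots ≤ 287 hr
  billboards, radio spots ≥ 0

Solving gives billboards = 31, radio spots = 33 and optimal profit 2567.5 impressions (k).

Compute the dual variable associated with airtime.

2

Check each constraint at x*: airtime 64/64 (tight); budget 196/211 (slack 15); design 192/213 (slack 21); production 287/287 (tight).
Since budget, design are not tight, their duals are 0.
The binding rows give the dual system: 1·y_airtime + 5·y_production = 44.5 and 1·y_airtime + 4·y_production = 36.
Solving: y_airtime = 2, y_production = 8.5.
Shadow price of airtime = 2.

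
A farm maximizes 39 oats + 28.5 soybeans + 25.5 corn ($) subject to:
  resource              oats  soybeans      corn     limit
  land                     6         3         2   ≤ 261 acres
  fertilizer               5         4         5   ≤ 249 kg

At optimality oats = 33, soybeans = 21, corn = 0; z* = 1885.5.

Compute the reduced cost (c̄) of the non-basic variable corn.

Check each constraint at x*: land 261/261 (tight); fertilizer 249/249 (tight).
The binding rows give the dual system: 6·y_land + 5·y_fertilizer = 39 and 3·y_land + 4·y_fertilizer = 28.5.
Solving: y_land = 1.5, y_fertilizer = 6.
Reduced cost of corn: c₃ − yᵀa₃ = 25.5 − (1.5·2 + 6·5) = 25.5 − 33 = -7.5.

-7.5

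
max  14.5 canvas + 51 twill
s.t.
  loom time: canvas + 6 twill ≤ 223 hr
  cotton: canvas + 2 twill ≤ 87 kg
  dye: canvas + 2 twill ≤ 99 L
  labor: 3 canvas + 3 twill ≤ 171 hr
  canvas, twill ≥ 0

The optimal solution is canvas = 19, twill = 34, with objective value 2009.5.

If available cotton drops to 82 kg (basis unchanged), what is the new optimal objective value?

1964.5

At the optimum: loom time uses 223 of 223 (binding); cotton uses 87 of 87 (binding); dye uses 87 of 99 (slack = 12); labor uses 159 of 171 (slack = 12).
Slack constraints have shadow price 0 (complementary slackness).
From A_Bᵀ y = c: 1·y_loom time + 1·y_cotton = 14.5; 6·y_loom time + 2·y_cotton = 51.
→ y_loom time = 5.5 and y_cotton = 9.
Δz = y_cotton·Δb = 9 × (-5) = -45, so new z* = 2009.5 − 45 = 1964.5.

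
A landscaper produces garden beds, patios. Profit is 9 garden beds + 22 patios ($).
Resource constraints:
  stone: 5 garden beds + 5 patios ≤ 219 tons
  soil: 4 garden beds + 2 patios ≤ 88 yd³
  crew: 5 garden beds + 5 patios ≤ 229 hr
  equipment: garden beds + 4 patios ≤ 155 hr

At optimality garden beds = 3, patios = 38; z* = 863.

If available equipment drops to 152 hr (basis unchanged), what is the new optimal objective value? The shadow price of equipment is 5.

848

Δb = -3, so new z* = 863 + (5)·(-3) = 863 − 15 = 848.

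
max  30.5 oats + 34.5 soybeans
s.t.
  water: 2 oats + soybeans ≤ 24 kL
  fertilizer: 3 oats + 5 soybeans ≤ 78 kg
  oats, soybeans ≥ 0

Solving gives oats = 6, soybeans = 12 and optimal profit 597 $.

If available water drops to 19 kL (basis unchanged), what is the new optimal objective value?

Both water and fertilizer are binding at x*.
The binding rows give the dual system: 2·y_water + 3·y_fertilizer = 30.5 and 1·y_water + 5·y_fertilizer = 34.5.
→ y_water = 7 and y_fertilizer = 5.5.
Δz = y_water·Δb = 7 × (-5) = -35, so new z* = 597 − 35 = 562.

562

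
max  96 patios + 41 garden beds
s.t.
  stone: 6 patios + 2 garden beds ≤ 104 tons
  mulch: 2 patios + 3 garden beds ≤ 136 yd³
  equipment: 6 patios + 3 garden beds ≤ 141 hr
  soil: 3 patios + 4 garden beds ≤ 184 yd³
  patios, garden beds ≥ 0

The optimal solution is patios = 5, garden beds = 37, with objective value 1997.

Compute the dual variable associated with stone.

At the optimum: stone uses 104 of 104 (binding); mulch uses 121 of 136 (slack = 15); equipment uses 141 of 141 (binding); soil uses 163 of 184 (slack = 21).
By complementary slackness, y = 0 for the non-binding constraints.
The binding rows give the dual system: 6·y_stone + 6·y_equipment = 96 and 2·y_stone + 3·y_equipment = 41.
→ y_stone = 7 and y_equipment = 9.
Shadow price of stone = 7.

7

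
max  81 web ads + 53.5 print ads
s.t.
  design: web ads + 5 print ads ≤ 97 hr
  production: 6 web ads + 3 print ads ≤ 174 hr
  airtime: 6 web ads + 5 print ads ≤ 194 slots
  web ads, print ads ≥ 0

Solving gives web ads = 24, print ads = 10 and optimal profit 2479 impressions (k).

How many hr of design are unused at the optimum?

design used = 1·24 + 5·10 = 74; slack = 97 − 74 = 23.

23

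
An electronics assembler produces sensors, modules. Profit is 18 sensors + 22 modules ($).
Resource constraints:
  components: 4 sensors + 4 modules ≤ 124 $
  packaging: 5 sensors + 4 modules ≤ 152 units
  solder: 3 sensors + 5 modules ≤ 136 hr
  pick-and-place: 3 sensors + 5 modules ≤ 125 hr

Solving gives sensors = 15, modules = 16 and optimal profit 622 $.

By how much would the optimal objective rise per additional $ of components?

Check each constraint at x*: components 124/124 (tight); packaging 139/152 (slack 13); solder 125/136 (slack 11); pick-and-place 125/125 (tight).
Slack constraints have shadow price 0 (complementary slackness).
From A_Bᵀ y = c: 4·y_components + 3·y_pick-and-place = 18; 4·y_components + 5·y_pick-and-place = 22.
→ y_components = 3 and y_pick-and-place = 2.
Shadow price of components = 3.

3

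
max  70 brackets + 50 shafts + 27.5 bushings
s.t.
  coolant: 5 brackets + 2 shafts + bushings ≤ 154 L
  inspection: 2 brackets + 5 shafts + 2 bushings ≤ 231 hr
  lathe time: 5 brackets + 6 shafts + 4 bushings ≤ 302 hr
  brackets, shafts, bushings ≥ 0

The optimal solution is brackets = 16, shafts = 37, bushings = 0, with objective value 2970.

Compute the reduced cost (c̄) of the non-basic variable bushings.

-3

Binding: coolant and lathe time. Non-binding: inspection (14 unused).
Since inspection is not tight, its dual is 0.
Dual feasibility on the basic columns requires 5·y_coolant + 5·y_lathe time = 70, 2·y_coolant + 6·y_lathe time = 50.
This yields shadow prices y_coolant = 8.5, y_lathe time = 5.5.
Reduced cost of bushings: c₃ − yᵀa₃ = 27.5 − (8.5·1 + 5.5·4) = 27.5 − 30.5 = -3.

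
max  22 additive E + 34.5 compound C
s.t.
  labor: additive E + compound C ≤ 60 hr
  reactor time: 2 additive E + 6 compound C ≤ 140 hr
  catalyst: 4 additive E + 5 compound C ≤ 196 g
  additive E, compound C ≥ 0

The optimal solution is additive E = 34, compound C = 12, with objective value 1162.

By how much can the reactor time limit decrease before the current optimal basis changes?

Binding constraints: reactor time, catalyst. The basis is B = [[2,6],[4,5]] with det -14.
Per unit decrease in reactor time, x* moves by d = (0.3571, -0.2857).
The basis stays optimal until compound C reaches 0; allowable decrease = 42 hr.

42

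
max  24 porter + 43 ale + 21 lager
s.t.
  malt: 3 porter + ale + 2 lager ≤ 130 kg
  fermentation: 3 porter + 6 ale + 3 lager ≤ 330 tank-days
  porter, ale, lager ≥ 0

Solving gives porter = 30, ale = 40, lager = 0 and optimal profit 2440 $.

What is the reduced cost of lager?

-2

At the optimum: malt uses 130 of 130 (binding); fermentation uses 330 of 330 (binding).
From A_Bᵀ y = c: 3·y_malt + 3·y_fermentation = 24; 1·y_malt + 6·y_fermentation = 43.
This yields shadow prices y_malt = 1, y_fermentation = 7.
Reduced cost of lager: c₃ − yᵀa₃ = 21 − (1·2 + 7·3) = 21 − 23 = -2.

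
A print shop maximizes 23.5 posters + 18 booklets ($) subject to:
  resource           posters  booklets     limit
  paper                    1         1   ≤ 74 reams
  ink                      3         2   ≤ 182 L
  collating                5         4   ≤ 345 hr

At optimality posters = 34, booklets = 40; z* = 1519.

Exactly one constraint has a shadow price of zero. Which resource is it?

paper: 74/74 (binding)
ink: 182/182 (binding)
collating: 330/345 (slack 15)
By complementary slackness, a constraint with positive slack has shadow price 0 → collating.

collating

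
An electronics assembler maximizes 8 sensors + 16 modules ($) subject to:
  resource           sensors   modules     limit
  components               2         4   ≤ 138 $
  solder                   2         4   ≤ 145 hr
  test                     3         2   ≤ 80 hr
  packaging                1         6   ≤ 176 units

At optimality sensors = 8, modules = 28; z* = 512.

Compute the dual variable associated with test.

Binding: test and packaging. Non-binding: components (10 unused), solder (17 unused).
Slack constraints have shadow price 0 (complementary slackness).
From A_Bᵀ y = c: 3·y_test + 1·y_packaging = 8; 2·y_test + 6·y_packaging = 16.
This yields shadow prices y_test = 2, y_packaging = 2.
Shadow price of test = 2.

2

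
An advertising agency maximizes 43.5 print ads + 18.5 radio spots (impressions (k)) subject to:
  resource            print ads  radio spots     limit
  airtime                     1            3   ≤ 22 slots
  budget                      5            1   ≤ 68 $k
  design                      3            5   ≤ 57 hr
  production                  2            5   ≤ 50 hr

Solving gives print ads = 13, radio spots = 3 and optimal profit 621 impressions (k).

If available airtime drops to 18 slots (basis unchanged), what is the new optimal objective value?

Check each constraint at x*: airtime 22/22 (tight); budget 68/68 (tight); design 54/57 (slack 3); production 41/50 (slack 9).
Slack constraints have shadow price 0 (complementary slackness).
The binding rows give the dual system: 1·y_airtime + 5·y_budget = 43.5 and 3·y_airtime + 1·y_budget = 18.5.
This yields shadow prices y_airtime = 3.5, y_budget = 8.
Δz = y_airtime·Δb = 3.5 × (-4) = -14, so new z* = 621 − 14 = 607.

607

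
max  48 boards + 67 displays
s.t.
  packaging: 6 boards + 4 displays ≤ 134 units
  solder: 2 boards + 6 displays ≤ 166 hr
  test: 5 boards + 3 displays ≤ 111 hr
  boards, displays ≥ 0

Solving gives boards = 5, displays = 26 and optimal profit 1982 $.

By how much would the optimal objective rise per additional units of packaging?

5.5

Check each constraint at x*: packaging 134/134 (tight); solder 166/166 (tight); test 103/111 (slack 8).
By complementary slackness, y = 0 for the non-binding constraint.
The binding rows give the dual system: 6·y_packaging + 2·y_solder = 48 and 4·y_packaging + 6·y_solder = 67.
Solving: y_packaging = 5.5, y_solder = 7.5.
Shadow price of packaging = 5.5.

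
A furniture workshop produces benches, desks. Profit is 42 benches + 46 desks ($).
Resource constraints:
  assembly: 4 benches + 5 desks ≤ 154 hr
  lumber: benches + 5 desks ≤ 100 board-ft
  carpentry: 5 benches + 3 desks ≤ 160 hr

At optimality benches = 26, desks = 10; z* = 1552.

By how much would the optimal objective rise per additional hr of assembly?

8

Binding: assembly and carpentry. Non-binding: lumber (24 unused).
Since lumber is not tight, its dual is 0.
From A_Bᵀ y = c: 4·y_assembly + 5·y_carpentry = 42; 5·y_assembly + 3·y_carpentry = 46.
→ y_assembly = 8 and y_carpentry = 2.
Shadow price of assembly = 8.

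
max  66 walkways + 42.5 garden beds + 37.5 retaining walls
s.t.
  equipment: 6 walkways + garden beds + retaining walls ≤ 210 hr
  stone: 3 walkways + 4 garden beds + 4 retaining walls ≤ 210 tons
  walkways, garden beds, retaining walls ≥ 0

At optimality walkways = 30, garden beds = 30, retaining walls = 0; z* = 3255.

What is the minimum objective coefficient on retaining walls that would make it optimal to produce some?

42.5

Both equipment and stone are binding at x*.
The binding rows give the dual system: 6·y_equipment + 3·y_stone = 66 and 1·y_equipment + 4·y_stone = 42.5.
→ y_equipment = 6.5 and y_stone = 9.
retaining walls enters the basis when its profit ≥ yᵀa₃ = 6.5·1 + 9·4 = 42.5.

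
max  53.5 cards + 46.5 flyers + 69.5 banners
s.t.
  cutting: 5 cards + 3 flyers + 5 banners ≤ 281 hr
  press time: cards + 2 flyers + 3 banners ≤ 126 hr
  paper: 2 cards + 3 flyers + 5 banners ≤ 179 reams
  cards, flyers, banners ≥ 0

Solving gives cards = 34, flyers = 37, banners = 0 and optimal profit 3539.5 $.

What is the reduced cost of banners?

Check each constraint at x*: cutting 281/281 (tight); press time 108/126 (slack 18); paper 179/179 (tight).
Since press time is not tight, its dual is 0.
From A_Bᵀ y = c: 5·y_cutting + 2·y_paper = 53.5; 3·y_cutting + 3·y_paper = 46.5.
This yields shadow prices y_cutting = 7.5, y_paper = 8.
Reduced cost of banners: c₃ − yᵀa₃ = 69.5 − (7.5·5 + 8·5) = 69.5 − 77.5 = -8.

-8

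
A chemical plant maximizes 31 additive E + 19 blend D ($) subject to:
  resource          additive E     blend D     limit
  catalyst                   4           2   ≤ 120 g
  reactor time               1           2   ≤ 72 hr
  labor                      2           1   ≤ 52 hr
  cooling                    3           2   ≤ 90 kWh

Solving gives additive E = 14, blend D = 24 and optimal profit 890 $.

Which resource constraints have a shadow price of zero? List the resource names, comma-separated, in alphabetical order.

catalyst, reactor time

catalyst: 104/120 (slack 16)
reactor time: 62/72 (slack 10)
labor: 52/52 (binding)
cooling: 90/90 (binding)
By complementary slackness, a constraint with positive slack has shadow price 0 → catalyst, reactor time.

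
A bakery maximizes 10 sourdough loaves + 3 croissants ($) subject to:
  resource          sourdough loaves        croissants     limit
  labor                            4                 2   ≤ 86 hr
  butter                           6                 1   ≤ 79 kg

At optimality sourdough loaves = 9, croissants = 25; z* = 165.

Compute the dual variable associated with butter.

1

Both labor and butter are binding at x*.
The binding rows give the dual system: 4·y_labor + 6·y_butter = 10 and 2·y_labor + 1·y_butter = 3.
Solving: y_labor = 1, y_butter = 1.
Shadow price of butter = 1.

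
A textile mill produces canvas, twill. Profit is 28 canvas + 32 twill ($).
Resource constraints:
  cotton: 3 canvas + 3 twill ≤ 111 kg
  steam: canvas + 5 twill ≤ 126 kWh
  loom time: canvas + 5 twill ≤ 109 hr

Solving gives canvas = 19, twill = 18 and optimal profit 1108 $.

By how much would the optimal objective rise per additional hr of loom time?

At the optimum: cotton uses 111 of 111 (binding); steam uses 109 of 126 (slack = 17); loom time uses 109 of 109 (binding).
By complementary slackness, y = 0 for the non-binding constraint.
Dual feasibility on the basic columns requires 3·y_cotton + 1·y_loom time = 28, 3·y_cotton + 5·y_loom time = 32.
Solving: y_cotton = 9, y_loom time = 1.
Shadow price of loom time = 1.

1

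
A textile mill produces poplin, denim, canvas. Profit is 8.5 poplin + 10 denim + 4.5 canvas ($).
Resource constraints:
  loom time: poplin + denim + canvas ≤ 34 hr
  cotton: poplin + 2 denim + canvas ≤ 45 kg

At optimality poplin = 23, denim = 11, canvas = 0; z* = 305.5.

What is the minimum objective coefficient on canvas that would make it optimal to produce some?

8.5

Check each constraint at x*: loom time 34/34 (tight); cotton 45/45 (tight).
The binding rows give the dual system: 1·y_loom time + 1·y_cotton = 8.5 and 1·y_loom time + 2·y_cotton = 10.
This yields shadow prices y_loom time = 7, y_cotton = 1.5.
canvas enters the basis when its profit ≥ yᵀa₃ = 7·1 + 1.5·1 = 8.5.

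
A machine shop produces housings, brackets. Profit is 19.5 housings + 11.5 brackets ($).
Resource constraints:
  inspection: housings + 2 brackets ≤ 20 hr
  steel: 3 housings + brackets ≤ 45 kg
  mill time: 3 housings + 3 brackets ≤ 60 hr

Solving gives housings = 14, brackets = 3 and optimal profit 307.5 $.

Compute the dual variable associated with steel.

Check each constraint at x*: inspection 20/20 (tight); steel 45/45 (tight); mill time 51/60 (slack 9).
Since mill time is not tight, its dual is 0.
Dual feasibility on the basic columns requires 1·y_inspection + 3·y_steel = 19.5, 2·y_inspection + 1·y_steel = 11.5.
Solving: y_inspection = 3, y_steel = 5.5.
Shadow price of steel = 5.5.

5.5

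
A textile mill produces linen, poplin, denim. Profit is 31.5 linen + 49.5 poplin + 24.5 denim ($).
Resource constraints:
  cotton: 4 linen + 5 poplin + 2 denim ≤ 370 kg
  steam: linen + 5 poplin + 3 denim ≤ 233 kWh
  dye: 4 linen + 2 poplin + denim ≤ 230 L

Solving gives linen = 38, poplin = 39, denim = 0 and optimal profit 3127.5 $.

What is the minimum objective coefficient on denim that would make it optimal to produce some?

Check each constraint at x*: cotton 347/370 (slack 23); steam 233/233 (tight); dye 230/230 (tight).
Since cotton is not tight, its dual is 0.
The binding rows give the dual system: 1·y_steam + 4·y_dye = 31.5 and 5·y_steam + 2·y_dye = 49.5.
→ y_steam = 7.5 and y_dye = 6.
denim enters the basis when its profit ≥ yᵀa₃ = 7.5·3 + 6·1 = 28.5.

28.5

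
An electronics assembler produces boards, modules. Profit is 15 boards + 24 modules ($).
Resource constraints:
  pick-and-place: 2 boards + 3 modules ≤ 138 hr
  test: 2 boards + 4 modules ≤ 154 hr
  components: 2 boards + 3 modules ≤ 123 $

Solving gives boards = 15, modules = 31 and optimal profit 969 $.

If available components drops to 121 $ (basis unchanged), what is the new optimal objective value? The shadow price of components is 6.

957

Δb = -2, so new z* = 969 + (6)·(-2) = 969 − 12 = 957.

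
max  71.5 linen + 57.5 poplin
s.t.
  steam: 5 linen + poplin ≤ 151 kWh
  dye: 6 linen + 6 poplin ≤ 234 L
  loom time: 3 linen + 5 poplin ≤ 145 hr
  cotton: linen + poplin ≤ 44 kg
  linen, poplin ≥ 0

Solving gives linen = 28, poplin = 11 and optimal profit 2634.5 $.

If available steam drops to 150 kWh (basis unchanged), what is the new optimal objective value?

Check each constraint at x*: steam 151/151 (tight); dye 234/234 (tight); loom time 139/145 (slack 6); cotton 39/44 (slack 5).
Slack constraints have shadow price 0 (complementary slackness).
Dual feasibility on the basic columns requires 5·y_steam + 6·y_dye = 71.5, 1·y_steam + 6·y_dye = 57.5.
This yields shadow prices y_steam = 3.5, y_dye = 9.
Δz = y_steam·Δb = 3.5 × (-1) = -3.5, so new z* = 2634.5 − 3.5 = 2631.

2631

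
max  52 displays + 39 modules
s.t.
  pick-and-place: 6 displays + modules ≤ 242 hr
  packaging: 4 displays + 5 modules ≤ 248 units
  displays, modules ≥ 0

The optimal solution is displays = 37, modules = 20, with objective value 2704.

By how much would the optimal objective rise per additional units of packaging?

Both pick-and-place and packaging are binding at x*.
From A_Bᵀ y = c: 6·y_pick-and-place + 4·y_packaging = 52; 1·y_pick-and-place + 5·y_packaging = 39.
This yields shadow prices y_pick-and-place = 4, y_packaging = 7.
Shadow price of packaging = 7.

7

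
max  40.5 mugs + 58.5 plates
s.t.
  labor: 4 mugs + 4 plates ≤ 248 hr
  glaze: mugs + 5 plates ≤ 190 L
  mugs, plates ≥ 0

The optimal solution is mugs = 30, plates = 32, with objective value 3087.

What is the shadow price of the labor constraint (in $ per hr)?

Both labor and glaze are binding at x*.
The binding rows give the dual system: 4·y_labor + 1·y_glaze = 40.5 and 4·y_labor + 5·y_glaze = 58.5.
→ y_labor = 9 and y_glaze = 4.5.
Shadow price of labor = 9.

9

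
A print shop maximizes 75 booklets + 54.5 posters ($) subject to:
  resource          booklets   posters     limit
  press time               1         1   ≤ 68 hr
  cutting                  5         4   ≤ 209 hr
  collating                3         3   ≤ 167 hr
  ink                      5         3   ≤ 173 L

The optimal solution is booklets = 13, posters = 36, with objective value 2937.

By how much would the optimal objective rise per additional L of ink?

5.5

At the optimum: press time uses 49 of 68 (slack = 19); cutting uses 209 of 209 (binding); collating uses 147 of 167 (slack = 20); ink uses 173 of 173 (binding).
Slack constraints have shadow price 0 (complementary slackness).
The binding rows give the dual system: 5·y_cutting + 5·y_ink = 75 and 4·y_cutting + 3·y_ink = 54.5.
→ y_cutting = 9.5 and y_ink = 5.5.
Shadow price of ink = 5.5.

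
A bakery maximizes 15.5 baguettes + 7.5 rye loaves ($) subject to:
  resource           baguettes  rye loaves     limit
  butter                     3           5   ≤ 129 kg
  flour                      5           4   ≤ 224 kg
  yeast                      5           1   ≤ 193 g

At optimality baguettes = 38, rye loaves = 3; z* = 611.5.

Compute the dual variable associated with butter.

1

At the optimum: butter uses 129 of 129 (binding); flour uses 202 of 224 (slack = 22); yeast uses 193 of 193 (binding).
Since flour is not tight, its dual is 0.
The binding rows give the dual system: 3·y_butter + 5·y_yeast = 15.5 and 5·y_butter + 1·y_yeast = 7.5.
→ y_butter = 1 and y_yeast = 2.5.
Shadow price of butter = 1.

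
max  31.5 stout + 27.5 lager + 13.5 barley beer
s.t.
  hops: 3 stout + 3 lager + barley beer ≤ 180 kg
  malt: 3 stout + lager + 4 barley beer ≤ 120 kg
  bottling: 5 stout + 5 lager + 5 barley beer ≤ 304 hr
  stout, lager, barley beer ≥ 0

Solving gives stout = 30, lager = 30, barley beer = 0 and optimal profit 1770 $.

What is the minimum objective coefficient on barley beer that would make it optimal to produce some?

16.5

At the optimum: hops uses 180 of 180 (binding); malt uses 120 of 120 (binding); bottling uses 300 of 304 (slack = 4).
Slack constraints have shadow price 0 (complementary slackness).
Dual feasibility on the basic columns requires 3·y_hops + 3·y_malt = 31.5, 3·y_hops + 1·y_malt = 27.5.
Solving: y_hops = 8.5, y_malt = 2.
barley beer enters the basis when its profit ≥ yᵀa₃ = 8.5·1 + 2·4 = 16.5.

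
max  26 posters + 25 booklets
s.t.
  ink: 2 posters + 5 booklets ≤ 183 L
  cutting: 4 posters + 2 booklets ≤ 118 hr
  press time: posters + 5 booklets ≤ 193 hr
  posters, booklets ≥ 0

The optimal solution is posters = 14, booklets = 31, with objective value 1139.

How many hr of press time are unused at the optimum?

press time used = 1·14 + 5·31 = 169; slack = 193 − 169 = 24.

24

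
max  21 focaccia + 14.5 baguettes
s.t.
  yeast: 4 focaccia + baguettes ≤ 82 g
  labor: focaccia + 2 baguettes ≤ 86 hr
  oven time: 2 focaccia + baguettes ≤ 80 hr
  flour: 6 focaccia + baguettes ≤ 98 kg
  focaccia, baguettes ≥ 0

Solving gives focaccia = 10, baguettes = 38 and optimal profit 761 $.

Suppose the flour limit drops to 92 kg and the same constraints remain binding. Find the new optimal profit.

At the optimum: yeast uses 78 of 82 (slack = 4); labor uses 86 of 86 (binding); oven time uses 58 of 80 (slack = 22); flour uses 98 of 98 (binding).
By complementary slackness, y = 0 for the non-binding constraints.
Dual feasibility on the basic columns requires 1·y_labor + 6·y_flour = 21, 2·y_labor + 1·y_flour = 14.5.
This yields shadow prices y_labor = 6, y_flour = 2.5.
Δz = y_flour·Δb = 2.5 × (-6) = -15, so new z* = 761 − 15 = 746.

746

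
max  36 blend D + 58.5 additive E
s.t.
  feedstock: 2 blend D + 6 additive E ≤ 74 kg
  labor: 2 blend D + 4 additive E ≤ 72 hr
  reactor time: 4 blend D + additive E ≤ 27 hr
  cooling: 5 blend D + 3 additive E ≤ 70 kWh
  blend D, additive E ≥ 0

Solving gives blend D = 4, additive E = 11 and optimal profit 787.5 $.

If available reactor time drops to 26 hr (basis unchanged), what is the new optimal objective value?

783

Binding: feedstock and reactor time. Non-binding: labor (20 unused), cooling (17 unused).
By complementary slackness, y = 0 for the non-binding constraints.
Dual feasibility on the basic columns requires 2·y_feedstock + 4·y_reactor time = 36, 6·y_feedstock + 1·y_reactor time = 58.5.
This yields shadow prices y_feedstock = 9, y_reactor time = 4.5.
Δz = y_reactor time·Δb = 4.5 × (-1) = -4.5, so new z* = 787.5 − 4.5 = 783.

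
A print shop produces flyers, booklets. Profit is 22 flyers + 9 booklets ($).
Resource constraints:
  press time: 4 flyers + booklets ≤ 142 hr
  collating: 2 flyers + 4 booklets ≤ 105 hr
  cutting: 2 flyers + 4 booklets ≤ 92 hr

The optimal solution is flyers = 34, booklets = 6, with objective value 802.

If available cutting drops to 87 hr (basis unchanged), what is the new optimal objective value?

Binding: press time and cutting. Non-binding: collating (13 unused).
Slack constraints have shadow price 0 (complementary slackness).
From A_Bᵀ y = c: 4·y_press time + 2·y_cutting = 22; 1·y_press time + 4·y_cutting = 9.
Solving: y_press time = 5, y_cutting = 1.
Δz = y_cutting·Δb = 1 × (-5) = -5, so new z* = 802 − 5 = 797.

797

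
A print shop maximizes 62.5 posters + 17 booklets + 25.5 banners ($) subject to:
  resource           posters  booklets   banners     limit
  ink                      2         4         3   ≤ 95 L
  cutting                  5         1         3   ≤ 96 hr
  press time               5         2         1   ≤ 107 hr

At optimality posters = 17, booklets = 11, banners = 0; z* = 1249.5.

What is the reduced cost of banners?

-3

Check each constraint at x*: ink 78/95 (slack 17); cutting 96/96 (tight); press time 107/107 (tight).
Slack constraints have shadow price 0 (complementary slackness).
Dual feasibility on the basic columns requires 5·y_cutting + 5·y_press time = 62.5, 1·y_cutting + 2·y_press time = 17.
→ y_cutting = 8 and y_press time = 4.5.
Reduced cost of banners: c₃ − yᵀa₃ = 25.5 − (8·3 + 4.5·1) = 25.5 − 28.5 = -3.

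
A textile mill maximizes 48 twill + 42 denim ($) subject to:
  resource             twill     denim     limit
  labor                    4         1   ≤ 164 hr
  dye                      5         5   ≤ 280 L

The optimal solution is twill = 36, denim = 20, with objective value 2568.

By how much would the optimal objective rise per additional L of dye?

8

Both labor and dye are binding at x*.
The binding rows give the dual system: 4·y_labor + 5·y_dye = 48 and 1·y_labor + 5·y_dye = 42.
Solving: y_labor = 2, y_dye = 8.
Shadow price of dye = 8.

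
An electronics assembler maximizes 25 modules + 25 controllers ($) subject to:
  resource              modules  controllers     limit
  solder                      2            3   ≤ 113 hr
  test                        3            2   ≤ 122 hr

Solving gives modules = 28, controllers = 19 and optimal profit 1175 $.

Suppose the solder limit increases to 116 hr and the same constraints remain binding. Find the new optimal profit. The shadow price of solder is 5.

1190

Δb = 3, so new z* = 1175 + (5)·(3) = 1175 + 15 = 1190.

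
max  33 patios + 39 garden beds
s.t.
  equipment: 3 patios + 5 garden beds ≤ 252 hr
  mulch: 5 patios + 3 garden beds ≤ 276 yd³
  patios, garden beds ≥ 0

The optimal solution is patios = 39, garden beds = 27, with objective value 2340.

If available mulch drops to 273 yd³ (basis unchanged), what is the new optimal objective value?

Both equipment and mulch are binding at x*.
The binding rows give the dual system: 3·y_equipment + 5·y_mulch = 33 and 5·y_equipment + 3·y_mulch = 39.
Solving: y_equipment = 6, y_mulch = 3.
Δz = y_mulch·Δb = 3 × (-3) = -9, so new z* = 2340 − 9 = 2331.

2331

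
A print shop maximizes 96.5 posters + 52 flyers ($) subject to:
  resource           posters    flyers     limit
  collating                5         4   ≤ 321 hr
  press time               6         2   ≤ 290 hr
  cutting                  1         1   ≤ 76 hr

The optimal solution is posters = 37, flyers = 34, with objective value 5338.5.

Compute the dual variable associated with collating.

Binding: collating and press time. Non-binding: cutting (5 unused).
Slack constraints have shadow price 0 (complementary slackness).
The binding rows give the dual system: 5·y_collating + 6·y_press time = 96.5 and 4·y_collating + 2·y_press time = 52.
This yields shadow prices y_collating = 8.5, y_press time = 9.
Shadow price of collating = 8.5.

8.5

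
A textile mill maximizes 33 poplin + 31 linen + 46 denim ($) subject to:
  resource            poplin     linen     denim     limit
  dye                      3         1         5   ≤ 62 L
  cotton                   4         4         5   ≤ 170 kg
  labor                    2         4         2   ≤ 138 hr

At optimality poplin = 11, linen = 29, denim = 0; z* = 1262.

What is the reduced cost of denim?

-1

Check each constraint at x*: dye 62/62 (tight); cotton 160/170 (slack 10); labor 138/138 (tight).
Since cotton is not tight, its dual is 0.
The binding rows give the dual system: 3·y_dye + 2·y_labor = 33 and 1·y_dye + 4·y_labor = 31.
Solving: y_dye = 7, y_labor = 6.
Reduced cost of denim: c₃ − yᵀa₃ = 46 − (7·5 + 6·2) = 46 − 47 = -1.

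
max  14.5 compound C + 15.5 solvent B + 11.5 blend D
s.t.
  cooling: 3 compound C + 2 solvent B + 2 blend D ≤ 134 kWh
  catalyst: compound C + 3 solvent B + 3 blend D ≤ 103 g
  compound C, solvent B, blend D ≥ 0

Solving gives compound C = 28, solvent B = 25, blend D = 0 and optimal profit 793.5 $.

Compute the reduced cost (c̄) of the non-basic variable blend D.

-4

Check each constraint at x*: cooling 134/134 (tight); catalyst 103/103 (tight).
Dual feasibility on the basic columns requires 3·y_cooling + 1·y_catalyst = 14.5, 2·y_cooling + 3·y_catalyst = 15.5.
Solving: y_cooling = 4, y_catalyst = 2.5.
Reduced cost of blend D: c₃ − yᵀa₃ = 11.5 − (4·2 + 2.5·3) = 11.5 − 15.5 = -4.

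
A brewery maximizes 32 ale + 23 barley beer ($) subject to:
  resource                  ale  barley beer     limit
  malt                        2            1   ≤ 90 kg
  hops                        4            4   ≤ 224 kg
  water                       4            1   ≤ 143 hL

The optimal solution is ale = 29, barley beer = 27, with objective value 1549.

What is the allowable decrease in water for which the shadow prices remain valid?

87

Binding constraints: hops, water. The basis is B = [[4,4],[4,1]] with det -12.
Per unit decrease in water, x* moves by d = (-0.3333, 0.3333).
The basis stays optimal until ale reaches 0; allowable decrease = 87 hL.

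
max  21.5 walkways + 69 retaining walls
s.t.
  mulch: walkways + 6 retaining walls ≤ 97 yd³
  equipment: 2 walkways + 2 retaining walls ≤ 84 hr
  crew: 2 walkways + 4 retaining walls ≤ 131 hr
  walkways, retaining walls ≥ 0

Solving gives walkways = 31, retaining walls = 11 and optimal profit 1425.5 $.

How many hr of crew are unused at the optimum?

25

crew used = 2·31 + 4·11 = 106; slack = 131 − 106 = 25.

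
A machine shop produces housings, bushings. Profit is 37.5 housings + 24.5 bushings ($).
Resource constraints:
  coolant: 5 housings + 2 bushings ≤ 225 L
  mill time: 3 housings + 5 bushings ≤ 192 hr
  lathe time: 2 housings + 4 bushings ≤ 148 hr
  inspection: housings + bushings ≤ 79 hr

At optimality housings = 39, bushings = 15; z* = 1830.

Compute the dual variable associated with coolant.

6

Check each constraint at x*: coolant 225/225 (tight); mill time 192/192 (tight); lathe time 138/148 (slack 10); inspection 54/79 (slack 25).
Slack constraints have shadow price 0 (complementary slackness).
From A_Bᵀ y = c: 5·y_coolant + 3·y_mill time = 37.5; 2·y_coolant + 5·y_mill time = 24.5.
This yields shadow prices y_coolant = 6, y_mill time = 2.5.
Shadow price of coolant = 6.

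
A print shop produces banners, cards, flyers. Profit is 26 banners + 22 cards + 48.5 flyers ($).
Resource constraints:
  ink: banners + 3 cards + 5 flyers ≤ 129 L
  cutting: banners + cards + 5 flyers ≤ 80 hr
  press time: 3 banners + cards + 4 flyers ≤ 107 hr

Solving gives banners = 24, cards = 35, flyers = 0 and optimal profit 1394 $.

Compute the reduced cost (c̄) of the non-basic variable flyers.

Check each constraint at x*: ink 129/129 (tight); cutting 59/80 (slack 21); press time 107/107 (tight).
Slack constraints have shadow price 0 (complementary slackness).
Dual feasibility on the basic columns requires 1·y_ink + 3·y_press time = 26, 3·y_ink + 1·y_press time = 22.
→ y_ink = 5 and y_press time = 7.
Reduced cost of flyers: c₃ − yᵀa₃ = 48.5 − (5·5 + 7·4) = 48.5 − 53 = -4.5.

-4.5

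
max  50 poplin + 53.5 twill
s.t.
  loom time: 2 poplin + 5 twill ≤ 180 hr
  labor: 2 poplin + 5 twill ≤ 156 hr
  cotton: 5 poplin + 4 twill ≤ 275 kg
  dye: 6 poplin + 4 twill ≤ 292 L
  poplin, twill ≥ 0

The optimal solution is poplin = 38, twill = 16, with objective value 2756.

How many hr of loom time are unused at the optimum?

24

loom time used = 2·38 + 5·16 = 156; slack = 180 − 156 = 24.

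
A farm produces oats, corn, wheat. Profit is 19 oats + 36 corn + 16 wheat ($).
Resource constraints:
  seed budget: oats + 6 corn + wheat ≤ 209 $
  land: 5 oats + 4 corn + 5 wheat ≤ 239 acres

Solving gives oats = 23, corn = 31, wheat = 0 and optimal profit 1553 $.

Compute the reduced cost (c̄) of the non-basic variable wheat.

-3

At the optimum: seed budget uses 209 of 209 (binding); land uses 239 of 239 (binding).
From A_Bᵀ y = c: 1·y_seed budget + 5·y_land = 19; 6·y_seed budget + 4·y_land = 36.
This yields shadow prices y_seed budget = 4, y_land = 3.
Reduced cost of wheat: c₃ − yᵀa₃ = 16 − (4·1 + 3·5) = 16 − 19 = -3.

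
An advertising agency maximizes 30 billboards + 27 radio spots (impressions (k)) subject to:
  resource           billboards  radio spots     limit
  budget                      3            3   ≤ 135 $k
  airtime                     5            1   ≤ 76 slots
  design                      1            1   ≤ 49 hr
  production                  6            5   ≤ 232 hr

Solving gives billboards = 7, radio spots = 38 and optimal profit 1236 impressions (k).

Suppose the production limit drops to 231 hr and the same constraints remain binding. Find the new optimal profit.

1233

Check each constraint at x*: budget 135/135 (tight); airtime 73/76 (slack 3); design 45/49 (slack 4); production 232/232 (tight).
Slack constraints have shadow price 0 (complementary slackness).
Dual feasibility on the basic columns requires 3·y_budget + 6·y_production = 30, 3·y_budget + 5·y_production = 27.
→ y_budget = 4 and y_production = 3.
Δz = y_production·Δb = 3 × (-1) = -3, so new z* = 1236 − 3 = 1233.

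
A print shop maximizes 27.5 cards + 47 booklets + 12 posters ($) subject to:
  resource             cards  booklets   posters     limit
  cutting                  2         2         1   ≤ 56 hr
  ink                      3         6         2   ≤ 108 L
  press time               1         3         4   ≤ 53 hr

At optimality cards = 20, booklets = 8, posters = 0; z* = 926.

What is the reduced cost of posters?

Binding: cutting and ink. Non-binding: press time (9 unused).
Since press time is not tight, its dual is 0.
The binding rows give the dual system: 2·y_cutting + 3·y_ink = 27.5 and 2·y_cutting + 6·y_ink = 47.
This yields shadow prices y_cutting = 4, y_ink = 6.5.
Reduced cost of posters: c₃ − yᵀa₃ = 12 − (4·1 + 6.5·2) = 12 − 17 = -5.

-5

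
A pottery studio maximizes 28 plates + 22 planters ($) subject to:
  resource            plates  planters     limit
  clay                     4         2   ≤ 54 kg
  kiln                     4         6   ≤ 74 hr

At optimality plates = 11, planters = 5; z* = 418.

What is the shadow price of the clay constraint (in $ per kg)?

At the optimum: clay uses 54 of 54 (binding); kiln uses 74 of 74 (binding).
From A_Bᵀ y = c: 4·y_clay + 4·y_kiln = 28; 2·y_clay + 6·y_kiln = 22.
Solving: y_clay = 5, y_kiln = 2.
Shadow price of clay = 5.

5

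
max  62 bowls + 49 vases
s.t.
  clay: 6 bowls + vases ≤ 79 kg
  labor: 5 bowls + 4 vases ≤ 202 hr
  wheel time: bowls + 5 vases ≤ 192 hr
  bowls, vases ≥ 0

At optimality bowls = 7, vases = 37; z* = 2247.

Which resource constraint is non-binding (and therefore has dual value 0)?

clay: 79/79 (binding)
labor: 183/202 (slack 19)
wheel time: 192/192 (binding)
By complementary slackness, a constraint with positive slack has shadow price 0 → labor.

labor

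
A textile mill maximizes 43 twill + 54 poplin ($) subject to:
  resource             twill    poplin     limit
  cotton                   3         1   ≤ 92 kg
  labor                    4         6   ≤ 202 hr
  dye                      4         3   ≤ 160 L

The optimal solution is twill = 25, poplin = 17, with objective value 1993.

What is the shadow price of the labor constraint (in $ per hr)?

Check each constraint at x*: cotton 92/92 (tight); labor 202/202 (tight); dye 151/160 (slack 9).
Since dye is not tight, its dual is 0.
Dual feasibility on the basic columns requires 3·y_cotton + 4·y_labor = 43, 1·y_cotton + 6·y_labor = 54.
This yields shadow prices y_cotton = 3, y_labor = 8.5.
Shadow price of labor = 8.5.

8.5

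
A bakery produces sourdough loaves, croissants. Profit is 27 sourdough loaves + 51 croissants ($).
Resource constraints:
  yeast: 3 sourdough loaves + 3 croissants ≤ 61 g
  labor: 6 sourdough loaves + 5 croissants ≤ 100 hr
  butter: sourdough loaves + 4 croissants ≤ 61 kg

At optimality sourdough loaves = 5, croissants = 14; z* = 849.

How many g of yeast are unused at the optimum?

yeast used = 3·5 + 3·14 = 57; slack = 61 − 57 = 4.

4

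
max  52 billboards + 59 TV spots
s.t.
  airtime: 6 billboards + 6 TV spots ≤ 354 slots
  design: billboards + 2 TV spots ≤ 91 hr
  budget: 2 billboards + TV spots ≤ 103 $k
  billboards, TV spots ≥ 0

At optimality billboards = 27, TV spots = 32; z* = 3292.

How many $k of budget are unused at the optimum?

budget used = 2·27 + 1·32 = 86; slack = 103 − 86 = 17.

17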